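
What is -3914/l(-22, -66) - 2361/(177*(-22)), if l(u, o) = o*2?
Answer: 58912/1947 ≈ 30.258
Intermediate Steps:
l(u, o) = 2*o
-3914/l(-22, -66) - 2361/(177*(-22)) = -3914/(2*(-66)) - 2361/(177*(-22)) = -3914/(-132) - 2361/(-3894) = -3914*(-1/132) - 2361*(-1/3894) = 1957/66 + 787/1298 = 58912/1947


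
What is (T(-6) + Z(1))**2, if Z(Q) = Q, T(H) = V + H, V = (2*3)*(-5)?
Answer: 1225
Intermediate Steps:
V = -30 (V = 6*(-5) = -30)
T(H) = -30 + H
(T(-6) + Z(1))**2 = ((-30 - 6) + 1)**2 = (-36 + 1)**2 = (-35)**2 = 1225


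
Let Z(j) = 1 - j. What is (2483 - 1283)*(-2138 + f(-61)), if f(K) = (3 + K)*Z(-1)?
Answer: -2704800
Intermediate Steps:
f(K) = 6 + 2*K (f(K) = (3 + K)*(1 - 1*(-1)) = (3 + K)*(1 + 1) = (3 + K)*2 = 6 + 2*K)
(2483 - 1283)*(-2138 + f(-61)) = (2483 - 1283)*(-2138 + (6 + 2*(-61))) = 1200*(-2138 + (6 - 122)) = 1200*(-2138 - 116) = 1200*(-2254) = -2704800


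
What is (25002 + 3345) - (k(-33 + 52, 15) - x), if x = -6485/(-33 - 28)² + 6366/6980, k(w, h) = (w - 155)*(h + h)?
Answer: 421095637123/12986290 ≈ 32426.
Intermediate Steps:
k(w, h) = 2*h*(-155 + w) (k(w, h) = (-155 + w)*(2*h) = 2*h*(-155 + w))
x = -10788707/12986290 (x = -6485/((-61)²) + 6366*(1/6980) = -6485/3721 + 3183/3490 = -10788707/12986290 ≈ -0.83078)
(25002 + 3345) - (k(-33 + 52, 15) - x) = (25002 + 3345) - (2*15*(-155 + (-33 + 52)) - 1*(-10788707/12986290)) = 28347 - (2*15*(-155 + 19) + 10788707/12986290) = 28347 - (2*15*(-136) + 10788707/12986290) = 28347 - (-4080 + 10788707/12986290) = 28347 - 1*(-52973274493/12986290) = 28347 + 52973274493/12986290 = 421095637123/12986290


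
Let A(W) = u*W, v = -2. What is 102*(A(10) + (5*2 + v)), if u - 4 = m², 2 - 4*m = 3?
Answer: 19839/4 ≈ 4959.8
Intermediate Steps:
m = -¼ (m = ½ - ¼*3 = ½ - ¾ = -¼ ≈ -0.25000)
u = 65/16 (u = 4 + (-¼)² = 4 + 1/16 = 65/16 ≈ 4.0625)
A(W) = 65*W/16
102*(A(10) + (5*2 + v)) = 102*((65/16)*10 + (5*2 - 2)) = 102*(325/8 + (10 - 2)) = 102*(325/8 + 8) = 102*(389/8) = 19839/4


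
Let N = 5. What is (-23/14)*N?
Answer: -115/14 ≈ -8.2143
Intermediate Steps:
(-23/14)*N = (-23/14)*5 = ((1/14)*(-23))*5 = -23/14*5 = -115/14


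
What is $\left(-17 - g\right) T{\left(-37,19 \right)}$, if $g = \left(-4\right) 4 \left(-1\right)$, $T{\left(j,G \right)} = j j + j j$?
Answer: $-90354$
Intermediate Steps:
$T{\left(j,G \right)} = 2 j^{2}$ ($T{\left(j,G \right)} = j^{2} + j^{2} = 2 j^{2}$)
$g = 16$ ($g = \left(-16\right) \left(-1\right) = 16$)
$\left(-17 - g\right) T{\left(-37,19 \right)} = \left(-17 - 16\right) 2 \left(-37\right)^{2} = \left(-17 - 16\right) 2 \cdot 1369 = \left(-33\right) 2738 = -90354$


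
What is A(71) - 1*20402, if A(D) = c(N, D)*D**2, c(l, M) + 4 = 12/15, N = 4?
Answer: -182666/5 ≈ -36533.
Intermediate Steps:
c(l, M) = -16/5 (c(l, M) = -4 + 12/15 = -4 + 12*(1/15) = -4 + 4/5 = -16/5)
A(D) = -16*D**2/5
A(71) - 1*20402 = -16/5*71**2 - 1*20402 = -16/5*5041 - 20402 = -80656/5 - 20402 = -182666/5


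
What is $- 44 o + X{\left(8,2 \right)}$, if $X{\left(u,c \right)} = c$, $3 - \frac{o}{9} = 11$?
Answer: $3170$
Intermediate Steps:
$o = -72$ ($o = 27 - 99 = -72$)
$- 44 o + X{\left(8,2 \right)} = \left(-44\right) \left(-72\right) + 2 = 3168 + 2 = 3170$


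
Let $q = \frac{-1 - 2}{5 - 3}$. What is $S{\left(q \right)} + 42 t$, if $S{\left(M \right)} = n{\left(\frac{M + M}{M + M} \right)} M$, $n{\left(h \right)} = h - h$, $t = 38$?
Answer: $1596$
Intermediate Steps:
$q = - \frac{3}{2} \approx -1.5$
$n{\left(h \right)} = 0$
$S{\left(M \right)} = 0$ ($S{\left(M \right)} = 0 M = 0$)
$S{\left(q \right)} + 42 t = 0 + 42 \cdot 38 = 0 + 1596 = 1596$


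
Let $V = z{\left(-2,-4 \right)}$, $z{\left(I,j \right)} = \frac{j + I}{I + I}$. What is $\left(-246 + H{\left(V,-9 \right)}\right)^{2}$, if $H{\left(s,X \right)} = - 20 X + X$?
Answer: $5625$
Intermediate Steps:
$z{\left(I,j \right)} = \frac{I + j}{2 I}$
$V = \frac{3}{2}$ ($V = \frac{-2 - 4}{2 \left(-2\right)} = \frac{1}{2} \left(- \frac{1}{2}\right) \left(-6\right) = \frac{3}{2} \approx 1.5$)
$H{\left(s,X \right)} = - 19 X$
$\left(-246 + H{\left(V,-9 \right)}\right)^{2} = \left(-246 - -171\right)^{2} = \left(-246 + 171\right)^{2} = \left(-75\right)^{2} = 5625$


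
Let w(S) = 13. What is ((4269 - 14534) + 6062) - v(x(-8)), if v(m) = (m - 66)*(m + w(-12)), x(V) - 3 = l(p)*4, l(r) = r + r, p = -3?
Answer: -4899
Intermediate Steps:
l(r) = 2*r
x(V) = -21 (x(V) = 3 + (2*(-3))*4 = 3 - 6*4 = 3 - 24 = -21)
v(m) = (-66 + m)*(13 + m) (v(m) = (m - 66)*(m + 13) = (-66 + m)*(13 + m))
((4269 - 14534) + 6062) - v(x(-8)) = ((4269 - 14534) + 6062) - (-858 + (-21)**2 - 53*(-21)) = (-10265 + 6062) - (-858 + 441 + 1113) = -4203 - 1*696 = -4203 - 696 = -4899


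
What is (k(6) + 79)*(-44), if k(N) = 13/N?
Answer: -10714/3 ≈ -3571.3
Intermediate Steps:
(k(6) + 79)*(-44) = (13/6 + 79)*(-44) = (487/6)*(-44) = -10714/3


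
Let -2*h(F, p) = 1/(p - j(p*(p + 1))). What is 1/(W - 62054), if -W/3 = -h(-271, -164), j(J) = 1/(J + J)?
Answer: -2922699/181365137014 ≈ -1.6115e-5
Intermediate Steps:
j(J) = 1/(2*J)
h(F, p) = -1/(2*(p - 1/(2*p*(1 + p)))) (h(F, p) = -1/(2*(p - 1/(2*(p*(p + 1))))) = -1/(2*(p - 1/(2*(p*(1 + p))))) = -1/(2*(p - 1/(p*(1 + p))/2)) = -1/(2*(p - 1/(2*p*(1 + p)))))
W = 26732/2922699 (W = -(-3)*(-1*(-164)*(1 - 164)/(-1 + 2*(-164)²*(1 - 164))) = -(-3)*(-1*(-164)*(-163)/(-1 + 2*26896*(-163))) = -(-3)*(-1*(-164)*(-163)/(-1 - 8768096)) = -(-3)*(-1*(-164)*(-163)/(-8768097)) = -(-3)*(-1*(-164)*(-1/8768097)*(-163)) = -(-3)*26732/8768097 = -3*(-26732/8768097) = 26732/2922699 ≈ 0.0091463)
1/(W - 62054) = 1/(26732/2922699 - 62054) = 1/(-181365137014/2922699) = -2922699/181365137014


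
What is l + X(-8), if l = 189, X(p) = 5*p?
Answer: 149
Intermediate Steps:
l + X(-8) = 189 + 5*(-8) = 189 - 40 = 149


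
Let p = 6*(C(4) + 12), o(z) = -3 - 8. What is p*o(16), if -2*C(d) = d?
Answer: -660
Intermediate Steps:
o(z) = -11
C(d) = -d/2
p = 60 (p = 6*(-½*4 + 12) = 6*(-2 + 12) = 6*10 = 60)
p*o(16) = 60*(-11) = -660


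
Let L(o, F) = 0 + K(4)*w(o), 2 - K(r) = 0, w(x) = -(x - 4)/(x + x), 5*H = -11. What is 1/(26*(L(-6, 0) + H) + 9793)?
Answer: 15/145387 ≈ 0.00010317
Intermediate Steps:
H = -11/5 (H = (1/5)*(-11) = -11/5 ≈ -2.2000)
w(x) = -(-4 + x)/(2*x)
K(r) = 2 (K(r) = 2 - 1*0 = 2 + 0 = 2)
L(o, F) = (4 - o)/o (L(o, F) = 0 + 2*((4 - o)/(2*o)) = 0 + (4 - o)/o = (4 - o)/o)
1/(26*(L(-6, 0) + H) + 9793) = 1/(26*((4 - 1*(-6))/(-6) - 11/5) + 9793) = 1/(26*(-(4 + 6)/6 - 11/5) + 9793) = 1/(26*(-1/6*10 - 11/5) + 9793) = 1/(26*(-5/3 - 11/5) + 9793) = 1/(26*(-58/15) + 9793) = 1/(-1508/15 + 9793) = 1/(145387/15) = 15/145387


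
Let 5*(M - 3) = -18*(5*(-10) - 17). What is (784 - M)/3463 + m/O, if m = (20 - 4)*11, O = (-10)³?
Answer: -8711/432875 ≈ -0.020124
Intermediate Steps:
M = 1221/5 (M = 3 + (-18*(5*(-10) - 17))/5 = 3 + (-18*(-50 - 17))/5 = 3 + (-18*(-67))/5 = 3 + (⅕)*1206 = 3 + 1206/5 = 1221/5 ≈ 244.20)
O = -1000
m = 176 (m = 16*11 = 176)
(784 - M)/3463 + m/O = (784 - 1*1221/5)/3463 + 176/(-1000) = (784 - 1221/5)*(1/3463) + 176*(-1/1000) = (2699/5)*(1/3463) - 22/125 = 2699/17315 - 22/125 = -8711/432875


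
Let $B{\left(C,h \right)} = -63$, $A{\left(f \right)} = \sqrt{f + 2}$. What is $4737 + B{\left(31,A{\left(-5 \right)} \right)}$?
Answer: $4674$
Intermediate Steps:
$A{\left(f \right)} = \sqrt{2 + f}$
$4737 + B{\left(31,A{\left(-5 \right)} \right)} = 4737 - 63 = 4674$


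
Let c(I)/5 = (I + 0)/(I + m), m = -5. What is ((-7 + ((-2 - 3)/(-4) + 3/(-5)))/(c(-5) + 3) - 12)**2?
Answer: 2093809/12100 ≈ 173.04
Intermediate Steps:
c(I) = 5*I/(-5 + I) (c(I) = 5*((I + 0)/(I - 5)) = 5*(I/(-5 + I)) = 5*I/(-5 + I))
((-7 + ((-2 - 3)/(-4) + 3/(-5)))/(c(-5) + 3) - 12)**2 = ((-7 + ((-2 - 3)/(-4) + 3/(-5)))/(5*(-5)/(-5 - 5) + 3) - 12)**2 = ((-7 + (-5*(-1/4) + 3*(-1/5)))/(5*(-5)/(-10) + 3) - 12)**2 = ((-7 + (5/4 - 3/5))/(5*(-5)*(-1/10) + 3) - 12)**2 = ((-7 + 13/20)/(5/2 + 3) - 12)**2 = (-127/(20*11/2) - 12)**2 = (-127/20*2/11 - 12)**2 = (-127/110 - 12)**2 = (-1447/110)**2 = 2093809/12100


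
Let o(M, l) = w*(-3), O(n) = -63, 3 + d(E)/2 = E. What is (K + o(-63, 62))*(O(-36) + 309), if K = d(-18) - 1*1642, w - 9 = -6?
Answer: -416478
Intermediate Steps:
w = 3 (w = 9 - 6 = 3)
d(E) = -6 + 2*E
K = -1684 (K = (-6 + 2*(-18)) - 1*1642 = (-6 - 36) - 1642 = -42 - 1642 = -1684)
o(M, l) = -9 (o(M, l) = 3*(-3) = -9)
(K + o(-63, 62))*(O(-36) + 309) = (-1684 - 9)*(-63 + 309) = -1693*246 = -416478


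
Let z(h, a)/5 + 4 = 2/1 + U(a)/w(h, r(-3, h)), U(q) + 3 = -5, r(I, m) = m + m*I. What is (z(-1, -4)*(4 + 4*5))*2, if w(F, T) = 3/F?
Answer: 160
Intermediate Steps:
r(I, m) = m + I*m
U(q) = -8 (U(q) = -3 - 5 = -8)
z(h, a) = -10 - 40*h/3 (z(h, a) = -20 + 5*(2/1 - 8*h/3) = -20 + 5*(2*1 - 8*h/3) = -20 + 5*(2 - 8*h/3) = -20 + (10 - 40*h/3) = -10 - 40*h/3)
(z(-1, -4)*(4 + 4*5))*2 = ((-10 - 40/3*(-1))*(4 + 4*5))*2 = ((-10 + 40/3)*(4 + 20))*2 = ((10/3)*24)*2 = 80*2 = 160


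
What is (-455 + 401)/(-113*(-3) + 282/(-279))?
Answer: -5022/31433 ≈ -0.15977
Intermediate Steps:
(-455 + 401)/(-113*(-3) + 282/(-279)) = -54/(339 + 282*(-1/279)) = -54/(339 - 94/93) = -54/31433/93 = -54*93/31433 = -5022/31433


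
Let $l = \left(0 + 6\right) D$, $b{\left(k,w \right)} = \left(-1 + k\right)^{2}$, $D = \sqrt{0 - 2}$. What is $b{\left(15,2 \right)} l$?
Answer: $1176 i \sqrt{2} \approx 1663.1 i$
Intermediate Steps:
$D = i \sqrt{2}$ ($D = \sqrt{-2} = i \sqrt{2} \approx 1.4142 i$)
$l = 6 i \sqrt{2}$ ($l = \left(0 + 6\right) i \sqrt{2} = 6 i \sqrt{2} \approx 8.4853 i$)
$b{\left(15,2 \right)} l = \left(-1 + 15\right)^{2} \cdot 6 i \sqrt{2} = 14^{2} \cdot 6 i \sqrt{2} = 196 \cdot 6 i \sqrt{2} = 1176 i \sqrt{2}$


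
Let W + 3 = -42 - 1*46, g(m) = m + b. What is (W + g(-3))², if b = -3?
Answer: 9409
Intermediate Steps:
g(m) = -3 + m (g(m) = m - 3 = -3 + m)
W = -91 (W = -3 + (-42 - 1*46) = -3 + (-42 - 46) = -3 - 88 = -91)
(W + g(-3))² = (-91 + (-3 - 3))² = (-91 - 6)² = (-97)² = 9409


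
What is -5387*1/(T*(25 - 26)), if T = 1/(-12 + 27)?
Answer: 80805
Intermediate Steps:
T = 1/15 ≈ 0.066667
-5387*1/(T*(25 - 26)) = -5387*15/(25 - 26) = -5387/((-1*1/15)) = -5387/(-1/15) = -5387*(-15) = 80805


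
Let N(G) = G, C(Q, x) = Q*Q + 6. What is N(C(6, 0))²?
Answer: 1764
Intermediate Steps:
C(Q, x) = 6 + Q² (C(Q, x) = Q² + 6 = 6 + Q²)
N(C(6, 0))² = (6 + 6²)² = (6 + 36)² = 42² = 1764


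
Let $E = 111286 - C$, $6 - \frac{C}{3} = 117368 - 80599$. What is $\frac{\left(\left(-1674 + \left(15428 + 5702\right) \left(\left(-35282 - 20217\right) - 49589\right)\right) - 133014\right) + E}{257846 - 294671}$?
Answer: $\frac{740140851}{12275} \approx 60297.0$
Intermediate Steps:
$C = -110289$ ($C = 18 - 3 \left(117368 - 80599\right) = 18 - 110307 = -110289$)
$E = 221575$ ($E = 111286 - -110289 = 111286 + 110289 = 221575$)
$\frac{\left(\left(-1674 + \left(15428 + 5702\right) \left(\left(-35282 - 20217\right) - 49589\right)\right) - 133014\right) + E}{257846 - 294671} = \frac{\left(\left(-1674 + \left(15428 + 5702\right) \left(\left(-35282 - 20217\right) - 49589\right)\right) - 133014\right) + 221575}{257846 - 294671} = \frac{\left(\left(-1674 + 21130 \left(\left(-35282 - 20217\right) - 49589\right)\right) - 133014\right) + 221575}{-36825} = \left(\left(\left(-1674 + 21130 \left(-55499 - 49589\right)\right) - 133014\right) + 221575\right) \left(- \frac{1}{36825}\right) = \left(\left(\left(-1674 + 21130 \left(-105088\right)\right) - 133014\right) + 221575\right) \left(- \frac{1}{36825}\right) = \left(\left(\left(-1674 - 2220509440\right) - 133014\right) + 221575\right) \left(- \frac{1}{36825}\right) = \left(\left(-2220511114 - 133014\right) + 221575\right) \left(- \frac{1}{36825}\right) = \left(-2220644128 + 221575\right) \left(- \frac{1}{36825}\right) = \left(-2220422553\right) \left(- \frac{1}{36825}\right) = \frac{740140851}{12275}$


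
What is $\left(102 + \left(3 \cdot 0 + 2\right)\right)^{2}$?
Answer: $10816$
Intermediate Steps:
$\left(102 + \left(3 \cdot 0 + 2\right)\right)^{2} = \left(102 + \left(0 + 2\right)\right)^{2} = \left(102 + 2\right)^{2} = 104^{2} = 10816$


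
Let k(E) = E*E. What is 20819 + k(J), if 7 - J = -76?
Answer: 27708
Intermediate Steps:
J = 83 (J = 7 - 1*(-76) = 7 + 76 = 83)
k(E) = E²
20819 + k(J) = 20819 + 83² = 20819 + 6889 = 27708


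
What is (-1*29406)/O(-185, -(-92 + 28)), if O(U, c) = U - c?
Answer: 9802/83 ≈ 118.10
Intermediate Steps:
(-1*29406)/O(-185, -(-92 + 28)) = (-1*29406)/(-185 - (-1)*(-92 + 28)) = -29406/(-185 - (-1)*(-64)) = -29406/(-185 - 1*64) = -29406/(-185 - 64) = -29406/(-249) = -29406*(-1/249) = 9802/83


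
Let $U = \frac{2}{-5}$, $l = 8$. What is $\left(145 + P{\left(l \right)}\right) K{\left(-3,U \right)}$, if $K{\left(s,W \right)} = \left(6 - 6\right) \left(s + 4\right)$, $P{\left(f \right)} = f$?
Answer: $0$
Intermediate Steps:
$U = - \frac{2}{5}$ ($U = 2 \left(- \frac{1}{5}\right) = - \frac{2}{5} \approx -0.4$)
$K{\left(s,W \right)} = 0$ ($K{\left(s,W \right)} = 0 \left(4 + s\right) = 0$)
$\left(145 + P{\left(l \right)}\right) K{\left(-3,U \right)} = \left(145 + 8\right) 0 = 153 \cdot 0 = 0$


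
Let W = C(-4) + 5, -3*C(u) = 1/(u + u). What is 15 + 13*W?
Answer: 1933/24 ≈ 80.542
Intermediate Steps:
C(u) = -1/(6*u) (C(u) = -1/(3*(u + u)) = -1/(2*u)/3 = -1/(6*u))
W = 121/24 (W = -⅙/(-4) + 5 = -⅙*(-¼) + 5 = 1/24 + 5 = 121/24 ≈ 5.0417)
15 + 13*W = 15 + 13*(121/24) = 15 + 1573/24 = 1933/24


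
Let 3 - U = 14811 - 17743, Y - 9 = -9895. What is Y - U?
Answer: -12821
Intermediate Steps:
Y = -9886 (Y = 9 - 9895 = -9886)
U = 2935 (U = 3 - (14811 - 17743) = 3 - 1*(-2932) = 3 + 2932 = 2935)
Y - U = -9886 - 1*2935 = -9886 - 2935 = -12821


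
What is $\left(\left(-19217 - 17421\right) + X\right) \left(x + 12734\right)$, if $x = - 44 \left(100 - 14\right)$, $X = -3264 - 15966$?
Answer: $-500018600$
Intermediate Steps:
$X = -19230$ ($X = -3264 - 15966 = -19230$)
$x = -3784$ ($x = \left(-44\right) 86 = -3784$)
$\left(\left(-19217 - 17421\right) + X\right) \left(x + 12734\right) = \left(\left(-19217 - 17421\right) - 19230\right) \left(-3784 + 12734\right) = \left(-36638 - 19230\right) 8950 = \left(-55868\right) 8950 = -500018600$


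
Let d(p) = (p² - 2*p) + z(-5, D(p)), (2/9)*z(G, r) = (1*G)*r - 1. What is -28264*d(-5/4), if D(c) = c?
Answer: -1565119/2 ≈ -7.8256e+5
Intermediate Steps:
z(G, r) = -9/2 + 9*G*r/2 (z(G, r) = 9*((1*G)*r - 1)/2 = 9*(G*r - 1)/2 = 9*(-1 + G*r)/2 = -9/2 + 9*G*r/2)
d(p) = -9/2 + p² - 49*p/2 (d(p) = (p² - 2*p) + (-9/2 + (9/2)*(-5)*p) = (p² - 2*p) + (-9/2 - 45*p/2) = -9/2 + p² - 49*p/2)
-28264*d(-5/4) = -28264*(-9/2 + (-5/4)² - (-245)/(2*4)) = -28264*(-9/2 + (-5*¼)² - (-245)/(2*4)) = -28264*(-9/2 + (-5/4)² - 49/2*(-5/4)) = -28264*(-9/2 + 25/16 + 245/8) = -28264*443/16 = -1565119/2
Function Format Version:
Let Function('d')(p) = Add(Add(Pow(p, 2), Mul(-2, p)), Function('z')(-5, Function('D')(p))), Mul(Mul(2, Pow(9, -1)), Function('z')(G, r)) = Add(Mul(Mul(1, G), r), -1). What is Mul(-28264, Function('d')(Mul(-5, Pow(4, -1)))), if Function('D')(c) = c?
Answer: Rational(-1565119, 2) ≈ -7.8256e+5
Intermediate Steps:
Function('z')(G, r) = Add(Rational(-9, 2), Mul(Rational(9, 2), G, r)) (Function('z')(G, r) = Mul(Rational(9, 2), Add(Mul(Mul(1, G), r), -1)) = Mul(Rational(9, 2), Add(Mul(G, r), -1)) = Mul(Rational(9, 2), Add(-1, Mul(G, r))) = Add(Rational(-9, 2), Mul(Rational(9, 2), G, r)))
Function('d')(p) = Add(Rational(-9, 2), Pow(p, 2), Mul(Rational(-49, 2), p)) (Function('d')(p) = Add(Add(Pow(p, 2), Mul(-2, p)), Add(Rational(-9, 2), Mul(Rational(9, 2), -5, p))) = Add(Add(Pow(p, 2), Mul(-2, p)), Add(Rational(-9, 2), Mul(Rational(-45, 2), p))) = Add(Rational(-9, 2), Pow(p, 2), Mul(Rational(-49, 2), p)))
Mul(-28264, Function('d')(Mul(-5, Pow(4, -1)))) = Mul(-28264, Add(Rational(-9, 2), Pow(Mul(-5, Pow(4, -1)), 2), Mul(Rational(-49, 2), Mul(-5, Pow(4, -1))))) = Mul(-28264, Add(Rational(-9, 2), Pow(Mul(-5, Rational(1, 4)), 2), Mul(Rational(-49, 2), Mul(-5, Rational(1, 4))))) = Mul(-28264, Add(Rational(-9, 2), Pow(Rational(-5, 4), 2), Mul(Rational(-49, 2), Rational(-5, 4)))) = Mul(-28264, Add(Rational(-9, 2), Rational(25, 16), Rational(245, 8))) = Mul(-28264, Rational(443, 16)) = Rational(-1565119, 2)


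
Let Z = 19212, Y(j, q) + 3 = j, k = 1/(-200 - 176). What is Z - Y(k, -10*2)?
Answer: 7224841/376 ≈ 19215.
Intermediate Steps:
k = -1/376 (k = 1/(-376) = -1/376 ≈ -0.0026596)
Y(j, q) = -3 + j
Z - Y(k, -10*2) = 19212 - (-3 - 1/376) = 19212 - 1*(-1129/376) = 19212 + 1129/376 = 7224841/376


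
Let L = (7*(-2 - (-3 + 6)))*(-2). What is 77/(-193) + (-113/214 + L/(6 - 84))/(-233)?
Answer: -147439465/375311274 ≈ -0.39285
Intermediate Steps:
L = 70 (L = (7*(-2 - 1*3))*(-2) = (7*(-2 - 3))*(-2) = (7*(-5))*(-2) = -35*(-2) = 70)
77/(-193) + (-113/214 + L/(6 - 84))/(-233) = 77/(-193) + (-113/214 + 70/(6 - 84))/(-233) = 77*(-1/193) + (-113*1/214 + 70/(-78))*(-1/233) = -77/193 + (-113/214 + 70*(-1/78))*(-1/233) = -77/193 + (-113/214 - 35/39)*(-1/233) = -77/193 - 11897/8346*(-1/233) = -77/193 + 11897/1944618 = -147439465/375311274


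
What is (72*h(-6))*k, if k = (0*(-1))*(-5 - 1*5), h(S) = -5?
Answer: 0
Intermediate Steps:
k = 0 (k = 0*(-5 - 5) = 0*(-10) = 0)
(72*h(-6))*k = (72*(-5))*0 = -360*0 = 0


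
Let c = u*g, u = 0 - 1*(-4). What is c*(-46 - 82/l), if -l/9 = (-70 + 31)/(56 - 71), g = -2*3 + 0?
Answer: 39776/39 ≈ 1019.9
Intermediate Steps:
g = -6 (g = -6 + 0 = -6)
l = -117/5 (l = -9*(-70 + 31)/(56 - 71) = -(-351)/(-15) = -(-351)*(-1)/15 = -9*13/5 = -117/5 ≈ -23.400)
u = 4 (u = 0 + 4 = 4)
c = -24 (c = 4*(-6) = -24)
c*(-46 - 82/l) = -24*(-46 - 82/(-117/5)) = -24*(-46 - 82*(-5/117)) = -24*(-46 + 410/117) = -24*(-4972/117) = 39776/39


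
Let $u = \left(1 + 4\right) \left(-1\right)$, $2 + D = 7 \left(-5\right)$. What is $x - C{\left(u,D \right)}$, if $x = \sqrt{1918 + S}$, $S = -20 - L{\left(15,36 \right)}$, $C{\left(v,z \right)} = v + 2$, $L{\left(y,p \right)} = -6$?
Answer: $3 + 4 \sqrt{119} \approx 46.635$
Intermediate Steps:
$D = -37$ ($D = -2 + 7 \left(-5\right) = -2 - 35 = -37$)
$u = -5$ ($u = 5 \left(-1\right) = -5$)
$C{\left(v,z \right)} = 2 + v$
$S = -14$ ($S = -20 - -6 = -20 + 6 = -14$)
$x = 4 \sqrt{119}$ ($x = \sqrt{1918 - 14} = \sqrt{1904} = 4 \sqrt{119} \approx 43.635$)
$x - C{\left(u,D \right)} = 4 \sqrt{119} - \left(2 - 5\right) = 4 \sqrt{119} - -3 = 4 \sqrt{119} + 3 = 3 + 4 \sqrt{119}$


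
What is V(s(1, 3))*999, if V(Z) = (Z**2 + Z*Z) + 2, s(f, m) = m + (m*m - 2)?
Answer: 201798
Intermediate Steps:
s(f, m) = -2 + m + m**2 (s(f, m) = m + (m**2 - 2) = m + (-2 + m**2) = -2 + m + m**2)
V(Z) = 2 + 2*Z**2 (V(Z) = (Z**2 + Z**2) + 2 = 2*Z**2 + 2 = 2 + 2*Z**2)
V(s(1, 3))*999 = (2 + 2*(-2 + 3 + 3**2)**2)*999 = (2 + 2*(-2 + 3 + 9)**2)*999 = (2 + 2*10**2)*999 = (2 + 2*100)*999 = (2 + 200)*999 = 202*999 = 201798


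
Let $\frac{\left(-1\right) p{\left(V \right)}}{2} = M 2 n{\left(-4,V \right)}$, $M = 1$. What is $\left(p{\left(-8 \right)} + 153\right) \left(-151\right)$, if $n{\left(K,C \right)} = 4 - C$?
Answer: $-15855$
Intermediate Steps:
$p{\left(V \right)} = -16 + 4 V$ ($p{\left(V \right)} = - 2 \cdot 1 \cdot 2 \left(4 - V\right) = - 2 \cdot 2 \left(4 - V\right) = - 2 \left(8 - 2 V\right) = -16 + 4 V$)
$\left(p{\left(-8 \right)} + 153\right) \left(-151\right) = \left(\left(-16 + 4 \left(-8\right)\right) + 153\right) \left(-151\right) = \left(\left(-16 - 32\right) + 153\right) \left(-151\right) = \left(-48 + 153\right) \left(-151\right) = 105 \left(-151\right) = -15855$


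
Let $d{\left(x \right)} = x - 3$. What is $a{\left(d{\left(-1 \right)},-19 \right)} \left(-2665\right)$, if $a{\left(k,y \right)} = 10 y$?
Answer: $506350$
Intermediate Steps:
$d{\left(x \right)} = -3 + x$ ($d{\left(x \right)} = x - 3 = -3 + x$)
$a{\left(d{\left(-1 \right)},-19 \right)} \left(-2665\right) = 10 \left(-19\right) \left(-2665\right) = \left(-190\right) \left(-2665\right) = 506350$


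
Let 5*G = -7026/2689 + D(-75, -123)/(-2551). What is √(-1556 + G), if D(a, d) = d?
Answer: I*√1831029170186581805/34298195 ≈ 39.453*I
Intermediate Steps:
G = -17592579/34298195 (G = (-7026/2689 - 123/(-2551))/5 = (-7026*1/2689 - 123*(-1/2551))/5 = (-7026/2689 + 123/2551)/5 = (⅕)*(-17592579/6859639) = -17592579/34298195 ≈ -0.51293)
√(-1556 + G) = √(-1556 - 17592579/34298195) = √(-53385583999/34298195) = I*√1831029170186581805/34298195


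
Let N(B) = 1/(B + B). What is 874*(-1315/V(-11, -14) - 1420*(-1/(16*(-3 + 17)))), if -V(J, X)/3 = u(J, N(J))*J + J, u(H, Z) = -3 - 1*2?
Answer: 13164625/924 ≈ 14247.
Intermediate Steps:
N(B) = 1/(2*B)
u(H, Z) = -5 (u(H, Z) = -3 - 2 = -5)
V(J, X) = 12*J (V(J, X) = -3*(-5*J + J) = -(-12)*J = 12*J)
874*(-1315/V(-11, -14) - 1420*(-1/(16*(-3 + 17)))) = 874*(-1315/(12*(-11)) - 1420*(-1/(16*(-3 + 17)))) = 874*(-1315/(-132) - 1420/((-16*14))) = 874*(-1315*(-1/132) - 1420/(-224)) = 874*(1315/132 - 1420*(-1/224)) = 874*(1315/132 + 355/56) = 874*(30125/1848) = 13164625/924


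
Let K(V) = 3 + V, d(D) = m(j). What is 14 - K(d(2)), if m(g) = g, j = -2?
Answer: 13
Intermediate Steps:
d(D) = -2
14 - K(d(2)) = 14 - (3 - 2) = 14 - 1*1 = 14 - 1 = 13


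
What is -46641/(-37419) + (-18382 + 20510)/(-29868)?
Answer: 5760727/4901889 ≈ 1.1752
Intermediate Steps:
-46641/(-37419) + (-18382 + 20510)/(-29868) = -46641*(-1/37419) + 2128*(-1/29868) = 15547/12473 - 28/393 = 5760727/4901889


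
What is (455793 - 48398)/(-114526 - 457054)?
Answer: -81479/114316 ≈ -0.71275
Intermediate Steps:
(455793 - 48398)/(-114526 - 457054) = 407395/(-571580) = 407395*(-1/571580) = -81479/114316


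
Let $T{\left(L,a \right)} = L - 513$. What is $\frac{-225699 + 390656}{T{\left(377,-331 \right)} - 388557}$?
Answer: $- \frac{164957}{388693} \approx -0.42439$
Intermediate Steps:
$T{\left(L,a \right)} = -513 + L$
$\frac{-225699 + 390656}{T{\left(377,-331 \right)} - 388557} = \frac{-225699 + 390656}{\left(-513 + 377\right) - 388557} = \frac{164957}{-136 - 388557} = \frac{164957}{-388693} = 164957 \left(- \frac{1}{388693}\right) = - \frac{164957}{388693}$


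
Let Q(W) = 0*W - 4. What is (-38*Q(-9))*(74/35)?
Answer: 11248/35 ≈ 321.37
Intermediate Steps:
Q(W) = -4 (Q(W) = 0 - 4 = -4)
(-38*Q(-9))*(74/35) = (-38*(-4))*(74/35) = 152*(74*(1/35)) = 152*(74/35) = 11248/35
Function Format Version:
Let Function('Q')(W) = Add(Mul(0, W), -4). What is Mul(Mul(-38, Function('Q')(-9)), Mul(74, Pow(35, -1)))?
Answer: Rational(11248, 35) ≈ 321.37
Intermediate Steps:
Function('Q')(W) = -4 (Function('Q')(W) = Add(0, -4) = -4)
Mul(Mul(-38, Function('Q')(-9)), Mul(74, Pow(35, -1))) = Mul(Mul(-38, -4), Mul(74, Pow(35, -1))) = Mul(152, Mul(74, Rational(1, 35))) = Mul(152, Rational(74, 35)) = Rational(11248, 35)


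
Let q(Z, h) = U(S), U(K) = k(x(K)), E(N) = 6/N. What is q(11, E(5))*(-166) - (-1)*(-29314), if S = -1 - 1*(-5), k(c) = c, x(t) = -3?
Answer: -28816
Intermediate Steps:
S = 4 (S = -1 + 5 = 4)
U(K) = -3
q(Z, h) = -3
q(11, E(5))*(-166) - (-1)*(-29314) = -3*(-166) - (-1)*(-29314) = 498 - 1*29314 = 498 - 29314 = -28816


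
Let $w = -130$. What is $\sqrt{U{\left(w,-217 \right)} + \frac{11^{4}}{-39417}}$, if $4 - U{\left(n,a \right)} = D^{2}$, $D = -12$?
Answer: $\frac{i \sqrt{218095088757}}{39417} \approx 11.848 i$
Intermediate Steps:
$U{\left(n,a \right)} = -140$ ($U{\left(n,a \right)} = 4 - \left(-12\right)^{2} = 4 - 144 = -140$)
$\sqrt{U{\left(w,-217 \right)} + \frac{11^{4}}{-39417}} = \sqrt{-140 + \frac{11^{4}}{-39417}} = \sqrt{-140 + 14641 \left(- \frac{1}{39417}\right)} = \sqrt{-140 - \frac{14641}{39417}} = \sqrt{- \frac{5533021}{39417}} = \frac{i \sqrt{218095088757}}{39417}$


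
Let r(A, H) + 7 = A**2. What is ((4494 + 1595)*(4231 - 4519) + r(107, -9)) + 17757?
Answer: -1724433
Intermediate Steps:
r(A, H) = -7 + A**2
((4494 + 1595)*(4231 - 4519) + r(107, -9)) + 17757 = ((4494 + 1595)*(4231 - 4519) + (-7 + 107**2)) + 17757 = (6089*(-288) + (-7 + 11449)) + 17757 = (-1753632 + 11442) + 17757 = -1742190 + 17757 = -1724433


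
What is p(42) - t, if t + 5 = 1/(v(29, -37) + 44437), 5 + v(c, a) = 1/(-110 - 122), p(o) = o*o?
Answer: 18235246255/10308223 ≈ 1769.0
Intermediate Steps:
p(o) = o**2
v(c, a) = -1161/232 (v(c, a) = -5 + 1/(-110 - 122) = -5 + 1/(-232) = -5 - 1/232 = -1161/232)
t = -51540883/10308223 (t = -5 + 1/(-1161/232 + 44437) = -5 + 1/(10308223/232) = -5 + 232/10308223 = -51540883/10308223 ≈ -5.0000)
p(42) - t = 42**2 - 1*(-51540883/10308223) = 1764 + 51540883/10308223 = 18235246255/10308223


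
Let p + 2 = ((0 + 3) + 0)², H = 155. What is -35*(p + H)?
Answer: -5670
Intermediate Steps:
p = 7 (p = -2 + ((0 + 3) + 0)² = -2 + (3 + 0)² = -2 + 3² = -2 + 9 = 7)
-35*(p + H) = -35*(7 + 155) = -35*162 = -5670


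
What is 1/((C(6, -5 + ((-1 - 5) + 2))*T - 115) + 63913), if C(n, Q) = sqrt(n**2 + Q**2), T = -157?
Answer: 21266/1355766957 + 157*sqrt(13)/1355766957 ≈ 1.6103e-5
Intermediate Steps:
C(n, Q) = sqrt(Q**2 + n**2)
1/((C(6, -5 + ((-1 - 5) + 2))*T - 115) + 63913) = 1/((sqrt((-5 + ((-1 - 5) + 2))**2 + 6**2)*(-157) - 115) + 63913) = 1/((sqrt((-5 + (-6 + 2))**2 + 36)*(-157) - 115) + 63913) = 1/((sqrt((-5 - 4)**2 + 36)*(-157) - 115) + 63913) = 1/((sqrt((-9)**2 + 36)*(-157) - 115) + 63913) = 1/((sqrt(81 + 36)*(-157) - 115) + 63913) = 1/((sqrt(117)*(-157) - 115) + 63913) = 1/(((3*sqrt(13))*(-157) - 115) + 63913) = 1/((-471*sqrt(13) - 115) + 63913) = 1/((-115 - 471*sqrt(13)) + 63913) = 1/(63798 - 471*sqrt(13))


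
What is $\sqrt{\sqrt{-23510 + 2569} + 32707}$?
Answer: $\sqrt{32707 + i \sqrt{20941}} \approx 180.85 + 0.4001 i$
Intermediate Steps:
$\sqrt{\sqrt{-23510 + 2569} + 32707} = \sqrt{\sqrt{-20941} + 32707} = \sqrt{i \sqrt{20941} + 32707} = \sqrt{32707 + i \sqrt{20941}}$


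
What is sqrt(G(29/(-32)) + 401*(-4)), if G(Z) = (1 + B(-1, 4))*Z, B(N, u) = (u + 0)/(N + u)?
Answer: I*sqrt(925122)/24 ≈ 40.076*I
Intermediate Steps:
B(N, u) = u/(N + u)
G(Z) = 7*Z/3 (G(Z) = (1 + 4/(-1 + 4))*Z = (1 + 4/3)*Z = 7*Z/3)
sqrt(G(29/(-32)) + 401*(-4)) = sqrt(7*(29/(-32))/3 + 401*(-4)) = sqrt(7*(29*(-1/32))/3 - 1604) = sqrt((7/3)*(-29/32) - 1604) = sqrt(-203/96 - 1604) = sqrt(-154187/96) = I*sqrt(925122)/24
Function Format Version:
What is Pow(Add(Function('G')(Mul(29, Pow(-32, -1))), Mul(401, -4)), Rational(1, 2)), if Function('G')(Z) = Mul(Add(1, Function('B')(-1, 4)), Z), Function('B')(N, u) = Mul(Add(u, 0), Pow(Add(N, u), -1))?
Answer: Mul(Rational(1, 24), I, Pow(925122, Rational(1, 2))) ≈ Mul(40.076, I)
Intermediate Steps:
Function('B')(N, u) = Mul(u, Pow(Add(N, u), -1))
Function('G')(Z) = Mul(Rational(7, 3), Z) (Function('G')(Z) = Mul(Add(1, Mul(4, Pow(Add(-1, 4), -1))), Z) = Mul(Add(1, Mul(4, Pow(3, -1))), Z) = Mul(Add(1, Mul(4, Rational(1, 3))), Z) = Mul(Add(1, Rational(4, 3)), Z) = Mul(Rational(7, 3), Z))
Pow(Add(Function('G')(Mul(29, Pow(-32, -1))), Mul(401, -4)), Rational(1, 2)) = Pow(Add(Mul(Rational(7, 3), Mul(29, Pow(-32, -1))), Mul(401, -4)), Rational(1, 2)) = Pow(Add(Mul(Rational(7, 3), Mul(29, Rational(-1, 32))), -1604), Rational(1, 2)) = Pow(Add(Mul(Rational(7, 3), Rational(-29, 32)), -1604), Rational(1, 2)) = Pow(Add(Rational(-203, 96), -1604), Rational(1, 2)) = Pow(Rational(-154187, 96), Rational(1, 2)) = Mul(Rational(1, 24), I, Pow(925122, Rational(1, 2)))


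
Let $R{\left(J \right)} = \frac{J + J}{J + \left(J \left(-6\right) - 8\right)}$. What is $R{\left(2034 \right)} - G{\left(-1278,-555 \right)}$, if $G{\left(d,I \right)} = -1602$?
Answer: $\frac{8150544}{5089} \approx 1601.6$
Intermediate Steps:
$R{\left(J \right)} = \frac{2 J}{-8 - 5 J}$ ($R{\left(J \right)} = \frac{2 J}{J - \left(8 + 6 J\right)} = \frac{2 J}{-8 - 5 J}$)
$R{\left(2034 \right)} - G{\left(-1278,-555 \right)} = \left(-2\right) 2034 \frac{1}{8 + 5 \cdot 2034} - -1602 = \left(-2\right) 2034 \frac{1}{8 + 10170} + 1602 = \left(-2\right) 2034 \cdot \frac{1}{10178} + 1602 = - \frac{2034}{5089} + 1602 = \frac{8150544}{5089}$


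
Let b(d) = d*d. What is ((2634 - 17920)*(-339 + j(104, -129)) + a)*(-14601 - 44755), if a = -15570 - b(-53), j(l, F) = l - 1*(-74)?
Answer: -144986942452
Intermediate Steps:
b(d) = d²
j(l, F) = 74 + l (j(l, F) = l + 74 = 74 + l)
a = -18379 (a = -15570 - 1*(-53)² = -15570 - 1*2809 = -15570 - 2809 = -18379)
((2634 - 17920)*(-339 + j(104, -129)) + a)*(-14601 - 44755) = ((2634 - 17920)*(-339 + (74 + 104)) - 18379)*(-14601 - 44755) = (-15286*(-339 + 178) - 18379)*(-59356) = (-15286*(-161) - 18379)*(-59356) = (2461046 - 18379)*(-59356) = 2442667*(-59356) = -144986942452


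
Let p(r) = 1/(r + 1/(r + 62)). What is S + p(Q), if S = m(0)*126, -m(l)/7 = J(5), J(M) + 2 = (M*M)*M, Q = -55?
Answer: -41658631/384 ≈ -1.0849e+5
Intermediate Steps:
J(M) = -2 + M³ (J(M) = -2 + (M*M)*M = -2 + M²*M = -2 + M³)
m(l) = -861 (m(l) = -7*(-2 + 5³) = -7*(-2 + 125) = -7*123 = -861)
p(r) = 1/(r + 1/(62 + r))
S = -108486 (S = -861*126 = -108486)
S + p(Q) = -108486 + (62 - 55)/(1 + (-55)² + 62*(-55)) = -108486 + 7/(1 + 3025 - 3410) = -108486 + 7/(-384) = -108486 - 1/384*7 = -108486 - 7/384 = -41658631/384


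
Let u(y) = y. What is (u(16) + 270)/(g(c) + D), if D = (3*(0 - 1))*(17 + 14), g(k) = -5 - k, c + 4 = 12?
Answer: -143/53 ≈ -2.6981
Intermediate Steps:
c = 8 (c = -4 + 12 = 8)
D = -93 (D = (3*(-1))*31 = -3*31 = -93)
(u(16) + 270)/(g(c) + D) = (16 + 270)/((-5 - 1*8) - 93) = 286/((-5 - 8) - 93) = 286/(-13 - 93) = 286/(-106) = 286*(-1/106) = -143/53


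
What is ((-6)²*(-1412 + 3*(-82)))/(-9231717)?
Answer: 19896/3077239 ≈ 0.0064655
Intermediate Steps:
((-6)²*(-1412 + 3*(-82)))/(-9231717) = (36*(-1412 - 246))*(-1/9231717) = (36*(-1658))*(-1/9231717) = -59688*(-1/9231717) = 19896/3077239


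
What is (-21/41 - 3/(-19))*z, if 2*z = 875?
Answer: -120750/779 ≈ -155.01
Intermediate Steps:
z = 875/2 (z = (½)*875 = 875/2 ≈ 437.50)
(-21/41 - 3/(-19))*z = (-21/41 - 3/(-19))*(875/2) = (-21*1/41 - 3*(-1/19))*(875/2) = (-21/41 + 3/19)*(875/2) = -276/779*875/2 = -120750/779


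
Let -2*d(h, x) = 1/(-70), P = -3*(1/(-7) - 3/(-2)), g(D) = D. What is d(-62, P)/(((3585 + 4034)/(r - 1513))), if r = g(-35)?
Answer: -387/266665 ≈ -0.0014513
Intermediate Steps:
r = -35
P = -57/14 (P = -3*(1*(-1/7) - 3*(-1/2)) = -3*(-1/7 + 3/2) = -3*19/14 = -57/14 ≈ -4.0714)
d(h, x) = 1/140 (d(h, x) = -1/2/(-70) = -1/2*(-1/70) = 1/140)
d(-62, P)/(((3585 + 4034)/(r - 1513))) = 1/(140*(((3585 + 4034)/(-35 - 1513)))) = 1/(140*((7619/(-1548)))) = 1/(140*((7619*(-1/1548)))) = 1/(140*(-7619/1548)) = (1/140)*(-1548/7619) = -387/266665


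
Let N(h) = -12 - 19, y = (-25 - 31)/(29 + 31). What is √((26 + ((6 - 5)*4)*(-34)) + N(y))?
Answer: I*√141 ≈ 11.874*I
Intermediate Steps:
y = -14/15 (y = -56/60 = -56*1/60 = -14/15 ≈ -0.93333)
N(h) = -31
√((26 + ((6 - 5)*4)*(-34)) + N(y)) = √((26 + ((6 - 5)*4)*(-34)) - 31) = √((26 + (1*4)*(-34)) - 31) = √((26 + 4*(-34)) - 31) = √((26 - 136) - 31) = √(-110 - 31) = √(-141) = I*√141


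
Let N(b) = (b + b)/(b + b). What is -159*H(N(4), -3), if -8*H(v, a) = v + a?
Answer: -159/4 ≈ -39.750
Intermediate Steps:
N(b) = 1 (N(b) = (2*b)/((2*b)) = (2*b)*(1/(2*b)) = 1)
H(v, a) = -a/8 - v/8 (H(v, a) = -(v + a)/8 = -(a + v)/8 = -a/8 - v/8)
-159*H(N(4), -3) = -159*(-⅛*(-3) - ⅛*1) = -159*(3/8 - ⅛) = -159*¼ = -159/4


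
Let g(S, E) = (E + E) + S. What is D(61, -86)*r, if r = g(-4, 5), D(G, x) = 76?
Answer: 456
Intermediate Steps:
g(S, E) = S + 2*E (g(S, E) = 2*E + S = S + 2*E)
r = 6 (r = -4 + 2*5 = -4 + 10 = 6)
D(61, -86)*r = 76*6 = 456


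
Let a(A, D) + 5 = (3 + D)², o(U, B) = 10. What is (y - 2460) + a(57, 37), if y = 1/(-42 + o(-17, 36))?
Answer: -27681/32 ≈ -865.03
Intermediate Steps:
a(A, D) = -5 + (3 + D)²
y = -1/32 (y = 1/(-42 + 10) = 1/(-32) = -1/32 ≈ -0.031250)
(y - 2460) + a(57, 37) = (-1/32 - 2460) + (-5 + (3 + 37)²) = -78721/32 + (-5 + 40²) = -78721/32 + (-5 + 1600) = -78721/32 + 1595 = -27681/32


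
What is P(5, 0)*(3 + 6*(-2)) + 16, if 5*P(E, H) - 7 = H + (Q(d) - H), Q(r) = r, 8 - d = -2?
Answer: -73/5 ≈ -14.600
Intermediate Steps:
d = 10 (d = 8 - 1*(-2) = 8 + 2 = 10)
P(E, H) = 17/5 (P(E, H) = 7/5 + (H + (10 - H))/5 = 7/5 + (⅕)*10 = 7/5 + 2 = 17/5)
P(5, 0)*(3 + 6*(-2)) + 16 = 17*(3 + 6*(-2))/5 + 16 = 17*(3 - 12)/5 + 16 = (17/5)*(-9) + 16 = -153/5 + 16 = -73/5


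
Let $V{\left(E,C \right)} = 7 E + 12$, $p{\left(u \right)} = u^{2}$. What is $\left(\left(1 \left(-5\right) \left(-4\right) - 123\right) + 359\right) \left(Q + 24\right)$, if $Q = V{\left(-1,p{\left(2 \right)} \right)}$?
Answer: $7424$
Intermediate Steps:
$V{\left(E,C \right)} = 12 + 7 E$
$Q = 5$ ($Q = 12 + 7 \left(-1\right) = 12 - 7 = 5$)
$\left(\left(1 \left(-5\right) \left(-4\right) - 123\right) + 359\right) \left(Q + 24\right) = \left(\left(1 \left(-5\right) \left(-4\right) - 123\right) + 359\right) \left(5 + 24\right) = \left(\left(\left(-5\right) \left(-4\right) - 123\right) + 359\right) 29 = \left(\left(20 - 123\right) + 359\right) 29 = \left(-103 + 359\right) 29 = 256 \cdot 29 = 7424$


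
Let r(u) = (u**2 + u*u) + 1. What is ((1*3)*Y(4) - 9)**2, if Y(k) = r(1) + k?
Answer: 144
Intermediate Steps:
r(u) = 1 + 2*u**2 (r(u) = (u**2 + u**2) + 1 = 2*u**2 + 1 = 1 + 2*u**2)
Y(k) = 3 + k (Y(k) = (1 + 2*1**2) + k = (1 + 2*1) + k = (1 + 2) + k = 3 + k)
((1*3)*Y(4) - 9)**2 = ((1*3)*(3 + 4) - 9)**2 = (3*7 - 9)**2 = (21 - 9)**2 = 12**2 = 144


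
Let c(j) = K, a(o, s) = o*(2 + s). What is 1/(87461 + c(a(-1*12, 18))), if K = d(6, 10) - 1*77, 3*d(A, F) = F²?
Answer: 3/262252 ≈ 1.1439e-5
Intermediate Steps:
d(A, F) = F²/3
K = -131/3 (K = (⅓)*10² - 1*77 = (⅓)*100 - 77 = 100/3 - 77 = -131/3 ≈ -43.667)
c(j) = -131/3
1/(87461 + c(a(-1*12, 18))) = 1/(87461 - 131/3) = 1/(262252/3) = 3/262252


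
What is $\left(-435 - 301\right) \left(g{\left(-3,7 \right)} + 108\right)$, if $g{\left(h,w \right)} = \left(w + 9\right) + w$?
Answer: $-96416$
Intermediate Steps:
$g{\left(h,w \right)} = 9 + 2 w$ ($g{\left(h,w \right)} = \left(9 + w\right) + w = 9 + 2 w$)
$\left(-435 - 301\right) \left(g{\left(-3,7 \right)} + 108\right) = \left(-435 - 301\right) \left(\left(9 + 2 \cdot 7\right) + 108\right) = - 736 \left(\left(9 + 14\right) + 108\right) = - 736 \left(23 + 108\right) = \left(-736\right) 131 = -96416$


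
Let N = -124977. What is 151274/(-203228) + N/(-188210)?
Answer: -384056723/4781192735 ≈ -0.080327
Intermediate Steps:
151274/(-203228) + N/(-188210) = 151274/(-203228) - 124977/(-188210) = 151274*(-1/203228) - 124977*(-1/188210) = -75637/101614 + 124977/188210 = -384056723/4781192735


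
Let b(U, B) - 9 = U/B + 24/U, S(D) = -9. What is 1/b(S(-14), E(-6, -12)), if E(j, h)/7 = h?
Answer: 84/541 ≈ 0.15527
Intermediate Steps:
E(j, h) = 7*h
b(U, B) = 9 + 24/U + U/B (b(U, B) = 9 + (U/B + 24/U) = 9 + (24/U + U/B) = 9 + 24/U + U/B)
1/b(S(-14), E(-6, -12)) = 1/(9 + 24/(-9) - 9/(7*(-12))) = 1/(9 + 24*(-⅑) - 9/(-84)) = 1/(9 - 8/3 - 9*(-1/84)) = 1/(9 - 8/3 + 3/28) = 1/(541/84) = 84/541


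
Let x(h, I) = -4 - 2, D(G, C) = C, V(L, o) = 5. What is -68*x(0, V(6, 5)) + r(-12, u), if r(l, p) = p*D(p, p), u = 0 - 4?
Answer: 424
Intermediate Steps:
x(h, I) = -6
u = -4
r(l, p) = p² (r(l, p) = p*p = p²)
-68*x(0, V(6, 5)) + r(-12, u) = -68*(-6) + (-4)² = 408 + 16 = 424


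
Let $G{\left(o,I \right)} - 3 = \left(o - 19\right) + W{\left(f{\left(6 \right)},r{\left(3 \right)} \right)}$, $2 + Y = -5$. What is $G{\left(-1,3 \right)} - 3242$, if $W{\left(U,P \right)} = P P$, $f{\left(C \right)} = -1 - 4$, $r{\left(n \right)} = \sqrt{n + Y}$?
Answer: $-3263$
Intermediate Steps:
$Y = -7$ ($Y = -2 - 5 = -7$)
$r{\left(n \right)} = \sqrt{-7 + n}$ ($r{\left(n \right)} = \sqrt{n - 7} = \sqrt{-7 + n}$)
$f{\left(C \right)} = -5$ ($f{\left(C \right)} = -1 - 4 = -5$)
$W{\left(U,P \right)} = P^{2}$
$G{\left(o,I \right)} = -20 + o$ ($G{\left(o,I \right)} = 3 + \left(\left(o - 19\right) + \left(\sqrt{-7 + 3}\right)^{2}\right) = 3 + \left(\left(-19 + o\right) + \left(\sqrt{-4}\right)^{2}\right) = 3 + \left(\left(-19 + o\right) + \left(2 i\right)^{2}\right) = 3 + \left(\left(-19 + o\right) - 4\right) = 3 + \left(-23 + o\right) = -20 + o$)
$G{\left(-1,3 \right)} - 3242 = \left(-20 - 1\right) - 3242 = -21 - 3242 = -3263$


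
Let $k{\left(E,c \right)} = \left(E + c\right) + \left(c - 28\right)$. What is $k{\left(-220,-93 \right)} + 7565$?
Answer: $7131$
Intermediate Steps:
$k{\left(E,c \right)} = -28 + E + 2 c$ ($k{\left(E,c \right)} = \left(E + c\right) + \left(-28 + c\right) = -28 + E + 2 c$)
$k{\left(-220,-93 \right)} + 7565 = \left(-28 - 220 + 2 \left(-93\right)\right) + 7565 = \left(-28 - 220 - 186\right) + 7565 = -434 + 7565 = 7131$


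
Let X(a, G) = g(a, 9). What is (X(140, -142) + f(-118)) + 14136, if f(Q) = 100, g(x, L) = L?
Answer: 14245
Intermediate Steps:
X(a, G) = 9
(X(140, -142) + f(-118)) + 14136 = (9 + 100) + 14136 = 109 + 14136 = 14245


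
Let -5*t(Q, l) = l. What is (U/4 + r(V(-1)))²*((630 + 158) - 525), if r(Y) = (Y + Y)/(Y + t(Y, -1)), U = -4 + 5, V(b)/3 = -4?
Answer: 76407023/55696 ≈ 1371.9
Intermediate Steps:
V(b) = -12 (V(b) = 3*(-4) = -12)
U = 1
t(Q, l) = -l/5
r(Y) = 2*Y/(⅕ + Y) (r(Y) = (Y + Y)/(Y - ⅕*(-1)) = (2*Y)/(Y + ⅕) = (2*Y)/(⅕ + Y) = 2*Y/(⅕ + Y))
(U/4 + r(V(-1)))²*((630 + 158) - 525) = (1/4 + 10*(-12)/(1 + 5*(-12)))²*((630 + 158) - 525) = (1*(¼) + 10*(-12)/(1 - 60))²*(788 - 525) = (¼ + 10*(-12)/(-59))²*263 = (¼ + 10*(-12)*(-1/59))²*263 = (¼ + 120/59)²*263 = (539/236)²*263 = (290521/55696)*263 = 76407023/55696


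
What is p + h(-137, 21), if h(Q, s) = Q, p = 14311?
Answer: 14174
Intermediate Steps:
p + h(-137, 21) = 14311 - 137 = 14174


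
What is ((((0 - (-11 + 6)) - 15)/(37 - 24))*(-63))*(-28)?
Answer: -17640/13 ≈ -1356.9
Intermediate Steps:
((((0 - (-11 + 6)) - 15)/(37 - 24))*(-63))*(-28) = ((((0 - 1*(-5)) - 15)/13)*(-63))*(-28) = ((((0 + 5) - 15)*(1/13))*(-63))*(-28) = (((5 - 15)*(1/13))*(-63))*(-28) = (-10*1/13*(-63))*(-28) = -10/13*(-63)*(-28) = (630/13)*(-28) = -17640/13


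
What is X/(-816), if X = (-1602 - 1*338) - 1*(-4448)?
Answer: -209/68 ≈ -3.0735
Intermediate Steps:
X = 2508 (X = (-1602 - 338) + 4448 = -1940 + 4448 = 2508)
X/(-816) = 2508/(-816) = 2508*(-1/816) = -209/68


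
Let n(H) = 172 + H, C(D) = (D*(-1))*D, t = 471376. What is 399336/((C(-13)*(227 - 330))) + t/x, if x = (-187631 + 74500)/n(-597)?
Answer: 3532405144616/1969271317 ≈ 1793.8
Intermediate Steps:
C(D) = -D² (C(D) = (-D)*D = -D²)
x = 113131/425 (x = (-187631 + 74500)/(172 - 597) = -113131/(-425) = -113131*(-1/425) = 113131/425 ≈ 266.19)
399336/((C(-13)*(227 - 330))) + t/x = 399336/(((-1*(-13)²)*(227 - 330))) + 471376/(113131/425) = 399336/((-1*169*(-103))) + 471376*(425/113131) = 399336/((-169*(-103))) + 200334800/113131 = 399336/17407 + 200334800/113131 = 3532405144616/1969271317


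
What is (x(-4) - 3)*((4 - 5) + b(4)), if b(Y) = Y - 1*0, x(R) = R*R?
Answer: 39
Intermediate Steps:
x(R) = R**2
b(Y) = Y (b(Y) = Y + 0 = Y)
(x(-4) - 3)*((4 - 5) + b(4)) = ((-4)**2 - 3)*((4 - 5) + 4) = (16 - 3)*(-1 + 4) = 13*3 = 39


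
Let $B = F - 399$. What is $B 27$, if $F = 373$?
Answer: $-702$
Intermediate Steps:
$B = -26$ ($B = 373 - 399 = -26$)
$B 27 = \left(-26\right) 27 = -702$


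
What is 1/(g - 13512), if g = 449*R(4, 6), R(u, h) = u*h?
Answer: -1/2736 ≈ -0.00036550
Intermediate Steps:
R(u, h) = h*u
g = 10776 (g = 449*(6*4) = 449*24 = 10776)
1/(g - 13512) = 1/(10776 - 13512) = 1/(-2736) = -1/2736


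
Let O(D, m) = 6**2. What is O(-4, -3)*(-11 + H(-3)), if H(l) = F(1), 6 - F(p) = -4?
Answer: -36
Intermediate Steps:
F(p) = 10 (F(p) = 6 - 1*(-4) = 6 + 4 = 10)
O(D, m) = 36
H(l) = 10
O(-4, -3)*(-11 + H(-3)) = 36*(-11 + 10) = 36*(-1) = -36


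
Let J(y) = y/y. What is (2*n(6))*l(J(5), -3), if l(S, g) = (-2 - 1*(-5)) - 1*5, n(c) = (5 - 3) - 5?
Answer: 12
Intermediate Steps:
n(c) = -3 (n(c) = 2 - 5 = -3)
J(y) = 1
l(S, g) = -2 (l(S, g) = (-2 + 5) - 5 = 3 - 5 = -2)
(2*n(6))*l(J(5), -3) = (2*(-3))*(-2) = -6*(-2) = 12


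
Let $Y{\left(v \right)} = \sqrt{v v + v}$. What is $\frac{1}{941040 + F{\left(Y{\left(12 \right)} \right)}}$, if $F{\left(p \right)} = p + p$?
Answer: $\frac{19605}{18449089187} - \frac{\sqrt{39}}{221389070244} \approx 1.0626 \cdot 10^{-6}$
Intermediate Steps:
$Y{\left(v \right)} = \sqrt{v + v^{2}}$ ($Y{\left(v \right)} = \sqrt{v^{2} + v} = \sqrt{v + v^{2}}$)
$F{\left(p \right)} = 2 p$
$\frac{1}{941040 + F{\left(Y{\left(12 \right)} \right)}} = \frac{1}{941040 + 2 \sqrt{12 \left(1 + 12\right)}} = \frac{1}{941040 + 2 \sqrt{12 \cdot 13}} = \frac{1}{941040 + 2 \sqrt{156}} = \frac{1}{941040 + 2 \cdot 2 \sqrt{39}} = \frac{1}{941040 + 4 \sqrt{39}}$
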